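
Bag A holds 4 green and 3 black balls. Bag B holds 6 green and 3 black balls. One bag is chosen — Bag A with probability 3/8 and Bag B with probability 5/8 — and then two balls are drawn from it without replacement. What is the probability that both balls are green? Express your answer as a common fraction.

247/672

From Bag A: P(both green) = (4/7)(3/6) = 2/7.
From Bag B: P(both green) = (6/9)(5/8) = 5/12.
Total probability = (3/8)(2/7) + (5/8)(5/12) = 247/672.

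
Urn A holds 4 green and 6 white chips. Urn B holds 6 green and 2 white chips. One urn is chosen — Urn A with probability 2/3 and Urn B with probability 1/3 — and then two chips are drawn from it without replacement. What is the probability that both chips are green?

337/1260

From Urn A: P(both green) = (4/10)(3/9) = 2/15.
From Urn B: P(both green) = (6/8)(5/7) = 15/28.
Total probability = (2/3)(2/15) + (1/3)(15/28) = 337/1260.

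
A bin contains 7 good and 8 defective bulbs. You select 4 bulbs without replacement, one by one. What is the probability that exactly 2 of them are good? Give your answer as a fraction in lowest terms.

One ordering (good drawn first) has probability 7/15 × 6/14 × 8/13 × 7/12 = 2352/32760 = 14/195.
There are C(4,2) = 6 such orderings, each equally likely, so P = 6 × 14/195 = 28/65.

28/65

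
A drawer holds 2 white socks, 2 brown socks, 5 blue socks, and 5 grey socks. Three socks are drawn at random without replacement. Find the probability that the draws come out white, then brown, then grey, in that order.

5/546

Multiply the probability of each draw given the previous ones:
P = 2/14 × 2/13 × 5/12 = 20/2184 = 5/546.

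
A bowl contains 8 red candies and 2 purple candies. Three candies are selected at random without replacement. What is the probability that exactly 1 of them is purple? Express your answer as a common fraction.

7/15

One ordering (purple drawn first) has probability 2/10 × 8/9 × 7/8 = 112/720 = 7/45.
There are C(3,1) = 3 such orderings, each equally likely, so P = 3 × 7/45 = 7/15.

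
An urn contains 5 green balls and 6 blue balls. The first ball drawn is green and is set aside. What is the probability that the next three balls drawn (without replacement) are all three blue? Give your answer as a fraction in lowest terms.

1/6

With the first ball removed, 6 blue remain out of 10.
P = 6/10 × 5/9 × 4/8 = 120/720 = 1/6.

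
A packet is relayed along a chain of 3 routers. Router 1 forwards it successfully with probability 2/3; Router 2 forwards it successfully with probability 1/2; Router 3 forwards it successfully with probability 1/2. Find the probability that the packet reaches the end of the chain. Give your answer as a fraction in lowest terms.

Multiplying along the chain,
P = 2/3 × 1/2 × 1/2 = 2/12 = 1/6.

1/6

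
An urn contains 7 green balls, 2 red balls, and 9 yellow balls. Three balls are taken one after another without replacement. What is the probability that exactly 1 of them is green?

One ordering (green drawn first) has probability 7/18 × 11/17 × 10/16 = 770/4896 = 385/2448.
There are C(3,1) = 3 such orderings, each equally likely, so P = 3 × 385/2448 = 385/816.

385/816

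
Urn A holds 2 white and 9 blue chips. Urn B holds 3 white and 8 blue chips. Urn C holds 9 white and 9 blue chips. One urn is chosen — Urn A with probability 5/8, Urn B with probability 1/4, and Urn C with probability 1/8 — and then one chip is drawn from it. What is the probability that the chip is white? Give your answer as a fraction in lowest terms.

From Urn A: P(white) = 2/11.
From Urn B: P(white) = 3/11.
From Urn C: P(white) = 9/18.
Total probability = (5/8)(2/11) + (1/4)(3/11) + (1/8)(9/18) = 43/176.

43/176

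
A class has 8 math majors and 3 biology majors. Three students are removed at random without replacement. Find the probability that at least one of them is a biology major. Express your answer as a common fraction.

109/165

P(no biology majors) = 8/11 × 7/10 × 6/9 = 336/990 = 56/165.
P(at least one) = 1 − 56/165 = 109/165.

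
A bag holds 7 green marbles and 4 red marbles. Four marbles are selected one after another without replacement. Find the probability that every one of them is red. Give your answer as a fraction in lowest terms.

1/330

P(every draw is red) = 4/11 × 3/10 × 2/9 × 1/8 = 24/7920 = 1/330.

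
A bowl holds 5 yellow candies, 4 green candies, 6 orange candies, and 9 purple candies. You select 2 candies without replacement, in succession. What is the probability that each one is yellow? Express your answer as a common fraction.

5/138

P = 5/24 × 4/23 = 20/552 = 5/138.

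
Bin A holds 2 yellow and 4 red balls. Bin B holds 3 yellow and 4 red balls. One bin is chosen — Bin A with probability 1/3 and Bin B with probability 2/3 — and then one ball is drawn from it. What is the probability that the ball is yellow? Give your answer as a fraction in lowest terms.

25/63

From Bin A: P(yellow) = 2/6.
From Bin B: P(yellow) = 3/7.
Total probability = (1/3)(2/6) + (2/3)(3/7) = 25/63.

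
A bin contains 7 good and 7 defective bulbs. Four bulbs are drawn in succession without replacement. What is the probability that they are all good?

5/143

P = 7/14 × 6/13 × 5/12 × 4/11 = 840/24024 = 5/143.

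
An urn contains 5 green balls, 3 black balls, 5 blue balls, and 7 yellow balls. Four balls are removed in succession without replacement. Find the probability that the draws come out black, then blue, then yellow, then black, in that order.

7/3876

Multiply the probability of each draw given the previous ones:
P = 3/20 × 5/19 × 7/18 × 2/17 = 210/116280 = 7/3876.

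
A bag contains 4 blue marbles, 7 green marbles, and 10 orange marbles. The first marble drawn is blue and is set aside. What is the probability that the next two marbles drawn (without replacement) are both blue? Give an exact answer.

After the first draw, 3 of the remaining 20 marbles are blue.
P = 3/20 × 2/19 = 6/380 = 3/190.

3/190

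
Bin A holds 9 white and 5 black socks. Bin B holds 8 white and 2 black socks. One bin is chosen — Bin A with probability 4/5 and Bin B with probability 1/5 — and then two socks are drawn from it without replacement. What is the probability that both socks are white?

From Bin A: P(both white) = (9/14)(8/13) = 36/91.
From Bin B: P(both white) = (8/10)(7/9) = 28/45.
Total probability = (4/5)(36/91) + (1/5)(28/45) = 9028/20475.

9028/20475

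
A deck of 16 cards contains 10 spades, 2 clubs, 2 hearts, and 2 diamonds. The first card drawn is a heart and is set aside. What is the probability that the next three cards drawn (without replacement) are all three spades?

After the first draw, 10 of the remaining 15 cards are spades.
P = 10/15 × 9/14 × 8/13 = 720/2730 = 24/91.

24/91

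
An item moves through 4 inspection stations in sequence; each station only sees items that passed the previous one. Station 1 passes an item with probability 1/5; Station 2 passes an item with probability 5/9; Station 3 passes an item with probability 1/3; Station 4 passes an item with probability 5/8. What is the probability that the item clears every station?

5/216

Multiplying along the chain,
P = 1/5 × 5/9 × 1/3 × 5/8 = 25/1080 = 5/216.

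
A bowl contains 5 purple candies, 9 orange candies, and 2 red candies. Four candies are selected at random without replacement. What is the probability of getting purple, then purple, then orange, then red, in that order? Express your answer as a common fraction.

3/364

Chain rule:
P = 5/16 × 4/15 × 9/14 × 2/13 = 360/43680 = 3/364.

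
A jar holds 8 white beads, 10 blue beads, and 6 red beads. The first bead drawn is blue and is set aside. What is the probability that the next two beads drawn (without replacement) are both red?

15/253

With the first bead removed, 6 red remain out of 23.
P = 6/23 × 5/22 = 30/506 = 15/253.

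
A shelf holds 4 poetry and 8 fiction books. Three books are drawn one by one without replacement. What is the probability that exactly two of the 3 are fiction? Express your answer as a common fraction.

28/55

One ordering (fiction drawn first) has probability 8/12 × 7/11 × 4/10 = 224/1320 = 28/165.
There are C(3,2) = 3 such orderings, each equally likely, so P = 3 × 28/165 = 28/55.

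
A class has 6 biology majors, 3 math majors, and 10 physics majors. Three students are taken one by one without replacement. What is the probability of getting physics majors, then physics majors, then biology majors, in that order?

Chain rule:
P = 10/19 × 9/18 × 6/17 = 540/5814 = 30/323.

30/323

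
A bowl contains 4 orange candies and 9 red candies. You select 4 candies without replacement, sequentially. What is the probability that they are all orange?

1/715

P(every draw is orange) = 4/13 × 3/12 × 2/11 × 1/10 = 24/17160 = 1/715.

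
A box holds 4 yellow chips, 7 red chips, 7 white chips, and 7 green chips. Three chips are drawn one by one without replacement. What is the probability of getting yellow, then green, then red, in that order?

49/3450

Each draw changes the counts, so multiply the conditional probabilities along the sequence:
P = 4/25 × 7/24 × 7/23 = 196/13800 = 49/3450.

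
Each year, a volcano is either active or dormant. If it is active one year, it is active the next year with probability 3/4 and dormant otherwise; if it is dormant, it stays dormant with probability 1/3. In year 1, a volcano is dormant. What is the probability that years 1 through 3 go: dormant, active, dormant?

1/6

Year 1 is given. For each transition, use the conditional probability from the current state:
P(active | dormant) = 2/3; P(dormant | active) = 1/4.
P = 2/3 × 1/4 = 2/12 = 1/6.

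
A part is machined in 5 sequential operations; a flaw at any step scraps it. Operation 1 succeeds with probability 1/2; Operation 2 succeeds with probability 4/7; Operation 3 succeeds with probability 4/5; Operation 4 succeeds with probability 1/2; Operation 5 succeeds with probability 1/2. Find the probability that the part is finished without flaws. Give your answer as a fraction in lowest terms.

2/35

Multiplying along the chain,
P = 1/2 × 4/7 × 4/5 × 1/2 × 1/2 = 16/280 = 2/35.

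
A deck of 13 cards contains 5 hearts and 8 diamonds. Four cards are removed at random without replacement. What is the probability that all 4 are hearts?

P = 5/13 × 4/12 × 3/11 × 2/10 = 120/17160 = 1/143.

1/143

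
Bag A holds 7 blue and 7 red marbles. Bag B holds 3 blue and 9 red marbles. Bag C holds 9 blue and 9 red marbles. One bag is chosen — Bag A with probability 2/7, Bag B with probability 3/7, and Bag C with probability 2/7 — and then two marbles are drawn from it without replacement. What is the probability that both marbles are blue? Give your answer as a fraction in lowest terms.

From Bag A: P(both blue) = (7/14)(6/13) = 3/13.
From Bag B: P(both blue) = (3/12)(2/11) = 1/22.
From Bag C: P(both blue) = (9/18)(8/17) = 4/17.
Total probability = (2/7)(3/13) + (3/7)(1/22) + (2/7)(4/17) = 5195/34034.

5195/34034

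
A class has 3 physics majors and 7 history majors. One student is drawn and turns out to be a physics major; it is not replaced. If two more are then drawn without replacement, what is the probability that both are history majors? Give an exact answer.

After the first draw, 7 of the remaining 9 students are history majors.
P = 7/9 × 6/8 = 42/72 = 7/12.

7/12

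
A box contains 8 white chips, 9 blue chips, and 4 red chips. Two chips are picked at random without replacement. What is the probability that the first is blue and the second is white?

6/35

Each draw changes the counts, so multiply the conditional probabilities along the sequence:
P = 9/21 × 8/20 = 72/420 = 6/35.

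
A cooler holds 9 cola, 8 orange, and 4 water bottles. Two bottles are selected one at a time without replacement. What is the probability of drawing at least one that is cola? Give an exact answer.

P(no cola) = 12/21 × 11/20 = 132/420 = 11/35.
P(at least one) = 1 − 11/35 = 24/35.

24/35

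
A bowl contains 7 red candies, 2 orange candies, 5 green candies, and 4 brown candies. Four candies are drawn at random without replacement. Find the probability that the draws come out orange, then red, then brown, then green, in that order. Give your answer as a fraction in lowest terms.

Chain rule:
P = 2/18 × 7/17 × 4/16 × 5/15 = 280/73440 = 7/1836.

7/1836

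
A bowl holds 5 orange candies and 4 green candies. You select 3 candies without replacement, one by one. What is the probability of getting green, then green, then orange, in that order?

5/42

Chain rule:
P = 4/9 × 3/8 × 5/7 = 60/504 = 5/42.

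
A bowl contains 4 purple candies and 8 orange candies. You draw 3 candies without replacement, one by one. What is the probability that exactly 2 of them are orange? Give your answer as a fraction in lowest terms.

28/55

One ordering (orange drawn first) has probability 8/12 × 7/11 × 4/10 = 224/1320 = 28/165.
There are C(3,2) = 3 such orderings, each equally likely, so P = 3 × 28/165 = 28/55.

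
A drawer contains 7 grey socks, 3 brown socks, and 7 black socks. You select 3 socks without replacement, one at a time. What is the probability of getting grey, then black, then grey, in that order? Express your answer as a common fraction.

Multiply the probability of each draw given the previous ones:
P = 7/17 × 7/16 × 6/15 = 294/4080 = 49/680.

49/680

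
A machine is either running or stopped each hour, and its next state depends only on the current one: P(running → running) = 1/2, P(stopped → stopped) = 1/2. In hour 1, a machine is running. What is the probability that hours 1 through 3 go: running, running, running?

1/4

Hour 1 is given. For each transition, use the conditional probability from the current state:
P(running | running) = 1/2; P(running | running) = 1/2.
P = 1/2 × 1/2 = 1/4.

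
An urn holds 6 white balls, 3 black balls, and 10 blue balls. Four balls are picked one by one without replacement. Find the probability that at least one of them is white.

P(no white) = 13/19 × 12/18 × 11/17 × 10/16 = 17160/93024 = 715/3876.
P(at least one) = 1 − 715/3876 = 3161/3876.

3161/3876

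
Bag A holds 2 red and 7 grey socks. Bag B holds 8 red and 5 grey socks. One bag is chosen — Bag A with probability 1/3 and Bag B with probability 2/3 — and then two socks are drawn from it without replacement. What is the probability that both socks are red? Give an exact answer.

From Bag A: P(both red) = (2/9)(1/8) = 1/36.
From Bag B: P(both red) = (8/13)(7/12) = 14/39.
Total probability = (1/3)(1/36) + (2/3)(14/39) = 349/1404.

349/1404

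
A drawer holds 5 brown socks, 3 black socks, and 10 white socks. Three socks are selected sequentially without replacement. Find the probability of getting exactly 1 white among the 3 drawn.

35/102

One ordering (white drawn first) has probability 10/18 × 8/17 × 7/16 = 560/4896 = 35/306.
There are C(3,1) = 3 such orderings, each equally likely, so P = 3 × 35/306 = 35/102.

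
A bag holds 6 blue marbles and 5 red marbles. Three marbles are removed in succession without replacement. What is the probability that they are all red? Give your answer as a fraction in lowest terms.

2/33

P(all red) = 5/11 × 4/10 × 3/9 = 60/990 = 2/33.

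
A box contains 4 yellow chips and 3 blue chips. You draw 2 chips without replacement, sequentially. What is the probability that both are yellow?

P(all yellow) = 4/7 × 3/6 = 12/42 = 2/7.

2/7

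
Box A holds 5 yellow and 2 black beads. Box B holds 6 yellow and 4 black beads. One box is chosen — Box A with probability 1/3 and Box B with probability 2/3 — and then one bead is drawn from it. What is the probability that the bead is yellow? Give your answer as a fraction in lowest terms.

From Box A: P(yellow) = 5/7.
From Box B: P(yellow) = 6/10.
Total probability = (1/3)(5/7) + (2/3)(6/10) = 67/105.

67/105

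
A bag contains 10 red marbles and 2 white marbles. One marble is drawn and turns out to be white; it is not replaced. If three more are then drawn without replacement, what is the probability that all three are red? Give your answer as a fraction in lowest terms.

8/11

After the first draw, 10 of the remaining 11 marbles are red.
P = 10/11 × 9/10 × 8/9 = 720/990 = 8/11.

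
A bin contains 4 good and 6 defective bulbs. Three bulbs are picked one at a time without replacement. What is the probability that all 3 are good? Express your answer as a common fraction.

P(every draw is good) = 4/10 × 3/9 × 2/8 = 24/720 = 1/30.

1/30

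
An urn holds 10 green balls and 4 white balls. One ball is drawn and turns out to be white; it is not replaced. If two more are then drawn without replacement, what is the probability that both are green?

15/26

With the first ball removed, 10 green remain out of 13.
P = 10/13 × 9/12 = 90/156 = 15/26.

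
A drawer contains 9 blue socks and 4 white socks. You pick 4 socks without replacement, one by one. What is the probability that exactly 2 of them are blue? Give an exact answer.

216/715

One ordering (blue drawn first) has probability 9/13 × 8/12 × 4/11 × 3/10 = 864/17160 = 36/715.
There are C(4,2) = 6 such orderings, each equally likely, so P = 6 × 36/715 = 216/715.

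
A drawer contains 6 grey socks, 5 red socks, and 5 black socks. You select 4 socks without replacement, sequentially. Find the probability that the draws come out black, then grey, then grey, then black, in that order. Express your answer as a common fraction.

5/364

Multiply the probability of each draw given the previous ones:
P = 5/16 × 6/15 × 5/14 × 4/13 = 600/43680 = 5/364.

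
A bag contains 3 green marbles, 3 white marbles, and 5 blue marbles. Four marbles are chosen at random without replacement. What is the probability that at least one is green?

P(no green) = 8/11 × 7/10 × 6/9 × 5/8 = 1680/7920 = 7/33.
P(at least one) = 1 − 7/33 = 26/33.

26/33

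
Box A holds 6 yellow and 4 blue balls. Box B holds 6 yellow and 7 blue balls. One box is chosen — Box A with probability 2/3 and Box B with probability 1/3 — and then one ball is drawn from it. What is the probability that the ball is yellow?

36/65

From Box A: P(yellow) = 6/10.
From Box B: P(yellow) = 6/13.
Total probability = (2/3)(6/10) + (1/3)(6/13) = 36/65.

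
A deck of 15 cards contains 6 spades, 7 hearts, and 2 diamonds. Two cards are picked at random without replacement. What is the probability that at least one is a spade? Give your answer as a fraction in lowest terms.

23/35

P(no spades) = 9/15 × 8/14 = 72/210 = 12/35.
P(at least one) = 1 − 12/35 = 23/35.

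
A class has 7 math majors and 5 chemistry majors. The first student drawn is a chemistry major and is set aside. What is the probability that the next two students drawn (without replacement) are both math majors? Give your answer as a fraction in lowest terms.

21/55

With the first student removed, 7 math majors remain out of 11.
P = 7/11 × 6/10 = 42/110 = 21/55.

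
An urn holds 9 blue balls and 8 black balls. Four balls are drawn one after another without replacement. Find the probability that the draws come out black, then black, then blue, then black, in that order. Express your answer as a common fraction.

Each draw changes the counts, so multiply the conditional probabilities along the sequence:
P = 8/17 × 7/16 × 9/15 × 6/14 = 3024/57120 = 9/170.

9/170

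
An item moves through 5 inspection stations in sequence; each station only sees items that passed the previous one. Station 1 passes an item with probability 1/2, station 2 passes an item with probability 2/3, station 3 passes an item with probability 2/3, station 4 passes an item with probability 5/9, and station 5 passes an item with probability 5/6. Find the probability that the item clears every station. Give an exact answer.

25/243

Each stage is reached only if all earlier stages succeed, so
P = 1/2 × 2/3 × 2/3 × 5/9 × 5/6 = 100/972 = 25/243.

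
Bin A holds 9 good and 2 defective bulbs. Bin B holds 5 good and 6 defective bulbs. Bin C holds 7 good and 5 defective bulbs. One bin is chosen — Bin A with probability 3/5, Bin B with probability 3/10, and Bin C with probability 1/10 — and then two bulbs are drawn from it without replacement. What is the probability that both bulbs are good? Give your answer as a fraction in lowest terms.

From Bin A: P(both good) = (9/11)(8/10) = 36/55.
From Bin B: P(both good) = (5/11)(4/10) = 2/11.
From Bin C: P(both good) = (7/12)(6/11) = 7/22.
Total probability = (3/5)(36/55) + (3/10)(2/11) + (1/10)(7/22) = 527/1100.

527/1100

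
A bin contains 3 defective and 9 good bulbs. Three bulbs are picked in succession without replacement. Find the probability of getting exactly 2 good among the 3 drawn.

27/55

One ordering (good drawn first) has probability 9/12 × 8/11 × 3/10 = 216/1320 = 9/55.
There are C(3,2) = 3 such orderings, each equally likely, so P = 3 × 9/55 = 27/55.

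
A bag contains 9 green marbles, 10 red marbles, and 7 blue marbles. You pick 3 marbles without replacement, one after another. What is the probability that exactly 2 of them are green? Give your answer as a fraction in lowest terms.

153/650

One ordering (green drawn first) has probability 9/26 × 8/25 × 17/24 = 1224/15600 = 51/650.
There are C(3,2) = 3 such orderings, each equally likely, so P = 3 × 51/650 = 153/650.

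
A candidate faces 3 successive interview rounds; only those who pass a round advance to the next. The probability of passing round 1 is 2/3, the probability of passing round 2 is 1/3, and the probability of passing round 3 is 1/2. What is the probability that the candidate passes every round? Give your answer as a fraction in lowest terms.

1/9

The events are sequential, so multiply the conditional probabilities:
P = 2/3 × 1/3 × 1/2 = 2/18 = 1/9.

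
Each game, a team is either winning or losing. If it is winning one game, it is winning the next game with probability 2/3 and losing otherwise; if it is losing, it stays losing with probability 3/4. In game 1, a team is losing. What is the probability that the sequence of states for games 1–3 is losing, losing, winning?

3/16

Game 1 is given. For each transition, use the conditional probability from the current state:
P(losing | losing) = 3/4; P(winning | losing) = 1/4.
P = 3/4 × 1/4 = 3/16.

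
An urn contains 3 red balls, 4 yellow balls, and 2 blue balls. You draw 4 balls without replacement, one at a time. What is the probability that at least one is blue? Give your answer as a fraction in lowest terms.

13/18

P(no blue) = 7/9 × 6/8 × 5/7 × 4/6 = 840/3024 = 5/18.
P(at least one) = 1 − 5/18 = 13/18.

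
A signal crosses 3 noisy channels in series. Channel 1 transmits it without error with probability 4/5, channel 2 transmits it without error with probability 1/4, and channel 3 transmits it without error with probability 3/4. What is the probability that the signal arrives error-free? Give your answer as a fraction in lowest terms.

Each stage is reached only if all earlier stages succeed, so
P = 4/5 × 1/4 × 3/4 = 12/80 = 3/20.

3/20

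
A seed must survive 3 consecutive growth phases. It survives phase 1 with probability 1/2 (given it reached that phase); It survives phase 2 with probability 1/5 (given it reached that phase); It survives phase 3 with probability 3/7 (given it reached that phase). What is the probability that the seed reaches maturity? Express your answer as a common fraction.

3/70

Multiplying along the chain,
P = 1/2 × 1/5 × 3/7 = 3/70.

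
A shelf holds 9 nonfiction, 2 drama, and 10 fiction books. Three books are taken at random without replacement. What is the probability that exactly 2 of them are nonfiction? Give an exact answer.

One ordering (nonfiction drawn first) has probability 9/21 × 8/20 × 12/19 = 864/7980 = 72/665.
There are C(3,2) = 3 such orderings, each equally likely, so P = 3 × 72/665 = 216/665.

216/665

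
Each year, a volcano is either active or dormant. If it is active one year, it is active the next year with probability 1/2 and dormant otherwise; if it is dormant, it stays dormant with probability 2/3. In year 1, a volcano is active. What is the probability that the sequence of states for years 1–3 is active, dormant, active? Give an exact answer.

Year 1 is given. For each transition, use the conditional probability from the current state:
P(dormant | active) = 1/2; P(active | dormant) = 1/3.
P = 1/2 × 1/3 = 1/6.

1/6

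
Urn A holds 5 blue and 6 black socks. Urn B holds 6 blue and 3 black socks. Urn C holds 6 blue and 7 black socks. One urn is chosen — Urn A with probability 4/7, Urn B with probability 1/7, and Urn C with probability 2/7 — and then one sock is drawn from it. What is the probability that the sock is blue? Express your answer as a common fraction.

From Urn A: P(blue) = 5/11.
From Urn B: P(blue) = 6/9.
From Urn C: P(blue) = 6/13.
Total probability = (4/7)(5/11) + (1/7)(6/9) + (2/7)(6/13) = 1462/3003.

1462/3003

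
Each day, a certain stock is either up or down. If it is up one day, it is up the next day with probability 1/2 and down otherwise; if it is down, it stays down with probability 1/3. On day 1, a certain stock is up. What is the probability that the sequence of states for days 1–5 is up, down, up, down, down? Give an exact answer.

Day 1 is given. For each transition, use the conditional probability from the current state:
P(down | up) = 1/2; P(up | down) = 2/3; P(down | up) = 1/2; P(down | down) = 1/3.
P = 1/2 × 2/3 × 1/2 × 1/3 = 2/36 = 1/18.

1/18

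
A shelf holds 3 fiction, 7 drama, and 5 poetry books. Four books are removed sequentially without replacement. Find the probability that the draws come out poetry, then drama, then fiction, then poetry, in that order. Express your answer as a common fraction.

Chain rule:
P = 5/15 × 7/14 × 3/13 × 4/12 = 420/32760 = 1/78.

1/78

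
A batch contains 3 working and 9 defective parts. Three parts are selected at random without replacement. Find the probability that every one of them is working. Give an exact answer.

1/220

P = 3/12 × 2/11 × 1/10 = 6/1320 = 1/220.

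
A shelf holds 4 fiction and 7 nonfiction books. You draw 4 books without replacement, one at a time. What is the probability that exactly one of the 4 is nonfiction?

14/165

One ordering (nonfiction drawn first) has probability 7/11 × 4/10 × 3/9 × 2/8 = 168/7920 = 7/330.
There are C(4,1) = 4 such orderings, each equally likely, so P = 4 × 7/330 = 14/165.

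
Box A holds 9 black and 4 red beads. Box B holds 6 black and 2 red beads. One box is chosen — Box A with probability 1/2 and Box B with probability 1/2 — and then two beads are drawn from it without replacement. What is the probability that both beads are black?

From Box A: P(both black) = (9/13)(8/12) = 6/13.
From Box B: P(both black) = (6/8)(5/7) = 15/28.
Total probability = (1/2)(6/13) + (1/2)(15/28) = 363/728.

363/728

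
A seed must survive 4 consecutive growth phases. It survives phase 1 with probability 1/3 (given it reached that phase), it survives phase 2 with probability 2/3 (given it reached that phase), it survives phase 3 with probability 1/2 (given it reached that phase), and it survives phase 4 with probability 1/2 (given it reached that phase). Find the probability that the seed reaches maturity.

Multiplying along the chain,
P = 1/3 × 2/3 × 1/2 × 1/2 = 2/36 = 1/18.

1/18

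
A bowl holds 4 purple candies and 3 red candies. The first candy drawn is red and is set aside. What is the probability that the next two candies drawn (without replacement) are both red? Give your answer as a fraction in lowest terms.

1/15

After the first draw, 2 of the remaining 6 candies are red.
P = 2/6 × 1/5 = 2/30 = 1/15.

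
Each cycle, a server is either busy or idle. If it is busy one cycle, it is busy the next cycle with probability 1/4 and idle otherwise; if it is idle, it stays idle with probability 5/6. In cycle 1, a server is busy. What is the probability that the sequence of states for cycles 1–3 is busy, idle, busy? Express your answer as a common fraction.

1/8

Cycle 1 is given. For each transition, use the conditional probability from the current state:
P(idle | busy) = 3/4; P(busy | idle) = 1/6.
P = 3/4 × 1/6 = 3/24 = 1/8.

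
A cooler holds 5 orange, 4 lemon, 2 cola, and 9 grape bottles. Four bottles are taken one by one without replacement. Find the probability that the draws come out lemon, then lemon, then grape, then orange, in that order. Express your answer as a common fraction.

3/646

Multiply the probability of each draw given the previous ones:
P = 4/20 × 3/19 × 9/18 × 5/17 = 540/116280 = 3/646.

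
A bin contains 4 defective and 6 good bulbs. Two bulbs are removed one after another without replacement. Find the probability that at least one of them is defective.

2/3

P(no defective) = 6/10 × 5/9 = 30/90 = 1/3.
P(at least one) = 1 − 1/3 = 2/3.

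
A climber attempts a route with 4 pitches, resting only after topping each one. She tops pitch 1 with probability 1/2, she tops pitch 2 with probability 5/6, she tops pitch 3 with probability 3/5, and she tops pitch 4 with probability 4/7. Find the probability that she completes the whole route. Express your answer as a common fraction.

Each stage is reached only if all earlier stages succeed, so
P = 1/2 × 5/6 × 3/5 × 4/7 = 60/420 = 1/7.

1/7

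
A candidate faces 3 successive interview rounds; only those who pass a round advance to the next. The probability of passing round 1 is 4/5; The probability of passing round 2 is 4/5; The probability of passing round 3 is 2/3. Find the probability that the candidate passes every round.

32/75

Each stage is reached only if all earlier stages succeed, so
P = 4/5 × 4/5 × 2/3 = 32/75.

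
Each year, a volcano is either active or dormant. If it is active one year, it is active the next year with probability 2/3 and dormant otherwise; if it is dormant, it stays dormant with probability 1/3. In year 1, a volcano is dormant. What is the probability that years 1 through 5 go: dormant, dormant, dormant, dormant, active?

Year 1 is given. For each transition, use the conditional probability from the current state:
P(dormant | dormant) = 1/3; P(dormant | dormant) = 1/3; P(dormant | dormant) = 1/3; P(active | dormant) = 2/3.
P = 1/3 × 1/3 × 1/3 × 2/3 = 2/81.

2/81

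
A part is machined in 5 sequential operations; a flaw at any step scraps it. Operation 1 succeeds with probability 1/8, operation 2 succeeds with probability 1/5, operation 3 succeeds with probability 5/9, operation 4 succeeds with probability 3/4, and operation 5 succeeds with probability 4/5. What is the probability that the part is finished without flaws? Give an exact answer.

1/120

Each stage is reached only if all earlier stages succeed, so
P = 1/8 × 1/5 × 5/9 × 3/4 × 4/5 = 60/7200 = 1/120.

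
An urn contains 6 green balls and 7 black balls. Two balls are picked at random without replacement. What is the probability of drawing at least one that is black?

P(no black) = 6/13 × 5/12 = 30/156 = 5/26.
P(at least one) = 1 − 5/26 = 21/26.

21/26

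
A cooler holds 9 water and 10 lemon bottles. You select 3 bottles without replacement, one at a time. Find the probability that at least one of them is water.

P(no water) = 10/19 × 9/18 × 8/17 = 720/5814 = 40/323.
P(at least one) = 1 − 40/323 = 283/323.

283/323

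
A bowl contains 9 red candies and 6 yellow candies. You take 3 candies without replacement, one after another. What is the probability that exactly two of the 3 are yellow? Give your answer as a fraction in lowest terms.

27/91

One ordering (yellow drawn first) has probability 6/15 × 5/14 × 9/13 = 270/2730 = 9/91.
There are C(3,2) = 3 such orderings, each equally likely, so P = 3 × 9/91 = 27/91.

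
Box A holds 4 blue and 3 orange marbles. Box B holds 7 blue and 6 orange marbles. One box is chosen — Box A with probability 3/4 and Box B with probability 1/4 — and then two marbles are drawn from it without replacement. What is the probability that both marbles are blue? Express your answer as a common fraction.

205/728

From Box A: P(both blue) = (4/7)(3/6) = 2/7.
From Box B: P(both blue) = (7/13)(6/12) = 7/26.
Total probability = (3/4)(2/7) + (1/4)(7/26) = 205/728.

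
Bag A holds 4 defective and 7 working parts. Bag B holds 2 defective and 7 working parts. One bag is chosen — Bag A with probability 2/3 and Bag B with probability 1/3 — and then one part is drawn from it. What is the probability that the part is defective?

From Bag A: P(defective) = 4/11.
From Bag B: P(defective) = 2/9.
Total probability = (2/3)(4/11) + (1/3)(2/9) = 94/297.

94/297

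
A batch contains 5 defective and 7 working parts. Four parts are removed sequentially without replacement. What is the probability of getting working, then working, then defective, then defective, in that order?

7/99

Multiply the probability of each draw given the previous ones:
P = 7/12 × 6/11 × 5/10 × 4/9 = 840/11880 = 7/99.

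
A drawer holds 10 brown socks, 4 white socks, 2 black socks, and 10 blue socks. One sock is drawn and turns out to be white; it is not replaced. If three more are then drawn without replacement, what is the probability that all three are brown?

After the first draw, 10 of the remaining 25 socks are brown.
P = 10/25 × 9/24 × 8/23 = 720/13800 = 6/115.

6/115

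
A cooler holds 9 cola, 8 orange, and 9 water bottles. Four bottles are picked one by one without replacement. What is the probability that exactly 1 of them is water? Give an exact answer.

612/1495

One ordering (water drawn first) has probability 9/26 × 17/25 × 16/24 × 15/23 = 36720/358800 = 153/1495.
There are C(4,1) = 4 such orderings, each equally likely, so P = 4 × 153/1495 = 612/1495.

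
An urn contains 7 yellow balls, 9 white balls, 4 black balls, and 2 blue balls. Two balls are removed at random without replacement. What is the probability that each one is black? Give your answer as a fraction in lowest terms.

2/77

P(every draw is black) = 4/22 × 3/21 = 12/462 = 2/77.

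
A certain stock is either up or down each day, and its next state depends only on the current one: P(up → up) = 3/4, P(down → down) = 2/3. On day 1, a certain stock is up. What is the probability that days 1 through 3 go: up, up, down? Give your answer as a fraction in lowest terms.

3/16

Day 1 is given. For each transition, use the conditional probability from the current state:
P(up | up) = 3/4; P(down | up) = 1/4.
P = 3/4 × 1/4 = 3/16.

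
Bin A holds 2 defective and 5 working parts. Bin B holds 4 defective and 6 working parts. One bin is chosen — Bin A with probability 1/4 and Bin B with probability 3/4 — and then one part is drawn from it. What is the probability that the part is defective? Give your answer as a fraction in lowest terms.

From Bin A: P(defective) = 2/7.
From Bin B: P(defective) = 4/10.
Total probability = (1/4)(2/7) + (3/4)(4/10) = 13/35.

13/35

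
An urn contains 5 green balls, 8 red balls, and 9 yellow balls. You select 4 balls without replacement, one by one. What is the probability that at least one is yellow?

120/133

P(no yellow) = 13/22 × 12/21 × 11/20 × 10/19 = 17160/175560 = 13/133.
P(at least one) = 1 − 13/133 = 120/133.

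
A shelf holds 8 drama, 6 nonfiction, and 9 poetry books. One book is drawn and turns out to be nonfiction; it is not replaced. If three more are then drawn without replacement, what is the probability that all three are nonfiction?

With the first book removed, 5 nonfiction remain out of 22.
P = 5/22 × 4/21 × 3/20 = 60/9240 = 1/154.

1/154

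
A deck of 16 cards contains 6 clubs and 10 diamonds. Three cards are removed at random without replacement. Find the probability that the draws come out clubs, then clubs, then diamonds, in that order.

5/56

Multiply the probability of each draw given the previous ones:
P = 6/16 × 5/15 × 10/14 = 300/3360 = 5/56.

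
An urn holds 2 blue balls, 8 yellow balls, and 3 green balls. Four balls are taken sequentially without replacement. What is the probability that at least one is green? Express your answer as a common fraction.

101/143

P(no green) = 10/13 × 9/12 × 8/11 × 7/10 = 5040/17160 = 42/143.
P(at least one) = 1 − 42/143 = 101/143.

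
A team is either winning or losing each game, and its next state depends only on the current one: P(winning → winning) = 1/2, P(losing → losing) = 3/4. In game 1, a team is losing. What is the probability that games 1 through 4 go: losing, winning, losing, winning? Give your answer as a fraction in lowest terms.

Game 1 is given. For each transition, use the conditional probability from the current state:
P(winning | losing) = 1/4; P(losing | winning) = 1/2; P(winning | losing) = 1/4.
P = 1/4 × 1/2 × 1/4 = 1/32.

1/32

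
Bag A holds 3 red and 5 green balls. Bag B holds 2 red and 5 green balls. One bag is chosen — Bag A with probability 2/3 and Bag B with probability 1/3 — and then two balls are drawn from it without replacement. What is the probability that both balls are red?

From Bag A: P(both red) = (3/8)(2/7) = 3/28.
From Bag B: P(both red) = (2/7)(1/6) = 1/21.
Total probability = (2/3)(3/28) + (1/3)(1/21) = 11/126.

11/126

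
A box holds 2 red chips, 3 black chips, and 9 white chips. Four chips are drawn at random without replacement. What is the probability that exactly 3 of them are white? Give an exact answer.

One ordering (white drawn first) has probability 9/14 × 8/13 × 7/12 × 5/11 = 2520/24024 = 15/143.
There are C(4,3) = 4 such orderings, each equally likely, so P = 4 × 15/143 = 60/143.

60/143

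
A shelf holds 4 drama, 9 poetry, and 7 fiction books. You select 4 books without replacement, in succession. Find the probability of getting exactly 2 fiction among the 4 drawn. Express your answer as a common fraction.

One ordering (fiction drawn first) has probability 7/20 × 6/19 × 13/18 × 12/17 = 6552/116280 = 91/1615.
There are C(4,2) = 6 such orderings, each equally likely, so P = 6 × 91/1615 = 546/1615.

546/1615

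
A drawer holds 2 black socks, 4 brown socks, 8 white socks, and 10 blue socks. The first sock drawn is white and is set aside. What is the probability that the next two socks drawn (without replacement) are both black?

1/253

After the first draw, 2 of the remaining 23 socks are black.
P = 2/23 × 1/22 = 2/506 = 1/253.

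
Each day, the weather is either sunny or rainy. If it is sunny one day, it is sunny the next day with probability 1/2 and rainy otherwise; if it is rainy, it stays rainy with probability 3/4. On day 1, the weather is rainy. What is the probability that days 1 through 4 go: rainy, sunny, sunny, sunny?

1/16

Day 1 is given. For each transition, use the conditional probability from the current state:
P(sunny | rainy) = 1/4; P(sunny | sunny) = 1/2; P(sunny | sunny) = 1/2.
P = 1/4 × 1/2 × 1/2 = 1/16.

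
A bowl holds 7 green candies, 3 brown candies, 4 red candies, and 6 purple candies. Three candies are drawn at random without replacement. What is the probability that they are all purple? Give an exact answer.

P(all purple) = 6/20 × 5/19 × 4/18 = 120/6840 = 1/57.

1/57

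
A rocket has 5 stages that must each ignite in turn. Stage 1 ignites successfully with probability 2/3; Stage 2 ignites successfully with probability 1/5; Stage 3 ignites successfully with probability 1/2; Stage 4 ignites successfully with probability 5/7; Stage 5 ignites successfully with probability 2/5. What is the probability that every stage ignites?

Each stage is reached only if all earlier stages succeed, so
P = 2/3 × 1/5 × 1/2 × 5/7 × 2/5 = 20/1050 = 2/105.

2/105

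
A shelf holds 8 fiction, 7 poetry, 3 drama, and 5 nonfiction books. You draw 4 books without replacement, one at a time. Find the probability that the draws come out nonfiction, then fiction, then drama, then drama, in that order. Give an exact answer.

2/1771

Each draw changes the counts, so multiply the conditional probabilities along the sequence:
P = 5/23 × 8/22 × 3/21 × 2/20 = 240/212520 = 2/1771.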